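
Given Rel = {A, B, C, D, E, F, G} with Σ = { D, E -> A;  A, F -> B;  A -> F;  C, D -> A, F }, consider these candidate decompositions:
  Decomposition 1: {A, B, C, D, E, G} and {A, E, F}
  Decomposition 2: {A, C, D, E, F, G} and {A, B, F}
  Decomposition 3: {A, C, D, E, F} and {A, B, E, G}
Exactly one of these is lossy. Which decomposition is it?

Decomposition 3

Decomposition 1: common = {A, E}, closure = {A, B, E, F} → lossless.
Decomposition 2: common = {A, F}, closure = {A, B, F} → lossless.
Decomposition 3: common = {A, E}, closure = {A, B, E, F} → lossy.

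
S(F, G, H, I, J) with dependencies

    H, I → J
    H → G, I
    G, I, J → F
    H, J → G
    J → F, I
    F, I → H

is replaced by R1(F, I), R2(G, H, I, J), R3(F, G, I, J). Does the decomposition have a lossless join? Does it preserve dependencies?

Lossless test (chase): Rows 2 and 3 agree on G, I, J; apply G, I, J→F and equate their F entries. Rows 1 and 2 agree on F, I; apply F, I→H and equate their H entries. Rows 1 and 3 agree on F, I; apply F, I→H and equate their H entries. Rows 1 and 2 agree on H, I; apply H, I→J and equate their J entries. Rows 1 and 2 agree on H; apply H→G, I and equate their G, I entries. Row 1 is now all distinguished symbols — the join is lossless.
Dependency preservation: F, I → H is not contained in any single fragment, but the restricted closure of its left-hand side across the fragments still reaches the right-hand side; the remaining FDs each lie inside some fragment. All dependencies are preserved.

lossless and dependency-preserving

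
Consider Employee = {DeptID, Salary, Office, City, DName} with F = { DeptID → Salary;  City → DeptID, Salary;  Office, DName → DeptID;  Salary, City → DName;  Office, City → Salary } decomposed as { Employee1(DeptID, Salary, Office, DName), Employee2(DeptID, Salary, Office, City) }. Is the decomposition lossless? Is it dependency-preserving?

lossy and not dependency-preserving

Lossless test: (DeptID, Salary, Office)⁺ = {DeptID, Salary, Office}, which is a superkey of neither fragment — lossy.
Dependency preservation: the restricted closure of {Salary, City} across the fragments never reaches {DName}, so Salary, City → DName cannot be enforced without a join — not preserved.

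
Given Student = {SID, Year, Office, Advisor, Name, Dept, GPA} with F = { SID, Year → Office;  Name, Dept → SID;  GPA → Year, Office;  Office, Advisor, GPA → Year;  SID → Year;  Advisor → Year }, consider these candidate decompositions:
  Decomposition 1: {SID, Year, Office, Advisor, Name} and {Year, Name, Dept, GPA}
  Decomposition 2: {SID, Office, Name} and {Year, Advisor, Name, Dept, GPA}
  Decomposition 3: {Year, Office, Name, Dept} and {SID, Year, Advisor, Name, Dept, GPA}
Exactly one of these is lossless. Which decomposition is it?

Decomposition 3

Decomposition 1: common = {Year, Name}, closure = {Year, Name} → lossy.
Decomposition 2: common = {Name}, closure = {Name} → lossy.
Decomposition 3: common = {Year, Name, Dept}, closure = {SID, Year, Office, Name, Dept} → lossless.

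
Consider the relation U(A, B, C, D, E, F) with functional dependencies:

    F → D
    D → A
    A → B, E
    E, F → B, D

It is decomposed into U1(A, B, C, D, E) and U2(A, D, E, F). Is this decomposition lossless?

No

Common attributes: U1 ∩ U2 = {A, D, E}.
Closure of {A, D, E}: A → B, E applies, adding B. So (A, D, E)⁺ = {A, B, D, E}.
The closure contains neither all of U1 = {A, B, C, D, E} nor all of U2 = {A, D, E, F}, so the common attributes are not a superkey of either fragment. The join is lossy.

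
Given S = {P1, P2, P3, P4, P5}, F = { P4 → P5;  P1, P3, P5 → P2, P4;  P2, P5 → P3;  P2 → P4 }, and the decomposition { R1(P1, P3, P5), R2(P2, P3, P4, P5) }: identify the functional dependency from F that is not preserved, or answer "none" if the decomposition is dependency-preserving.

P1, P3, P5 → P2, P4

Check P1, P3, P5 → P2, P4: no single fragment contains all of {P1, P2, P3, P4, P5}, and the restricted closure of {P1, P3, P5} across the fragments never reaches {P2, P4}.
P4 → P5 is preserved.
P2, P5 → P3 is preserved.
P2 → P4 is preserved.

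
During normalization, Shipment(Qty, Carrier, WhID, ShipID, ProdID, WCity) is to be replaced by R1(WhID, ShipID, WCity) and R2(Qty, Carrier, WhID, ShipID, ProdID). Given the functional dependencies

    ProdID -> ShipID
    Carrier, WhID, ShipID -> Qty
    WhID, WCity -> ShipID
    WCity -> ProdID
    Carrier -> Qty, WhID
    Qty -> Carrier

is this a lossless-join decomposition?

No

Common attributes: R1 ∩ R2 = {WhID, ShipID}.
No dependency enlarges {WhID, ShipID}, so (WhID, ShipID)⁺ = {WhID, ShipID}.
The closure contains neither all of R1 = {WhID, ShipID, WCity} nor all of R2 = {Qty, Carrier, WhID, ShipID, ProdID}, so the common attributes are not a superkey of either fragment. The join is lossy.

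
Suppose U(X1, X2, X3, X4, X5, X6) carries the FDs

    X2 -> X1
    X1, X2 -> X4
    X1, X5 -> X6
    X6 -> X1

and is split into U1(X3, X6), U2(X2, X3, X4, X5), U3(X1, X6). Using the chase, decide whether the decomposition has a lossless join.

Chase test. Columns are X1, X2, X3, X4, X5, X6; row i has aⱼ where attribute j ∈ Ui, else bᵢⱼ.
Initial tableau (one row per fragment):
  row 1: b11 b12 a3 b14 b15 a6
  row 2: b21 a2 a3 a4 a5 b26
  row 3: a1 b32 b33 b34 b35 a6
Rows 1 and 3 agree on X6; apply X6→X1 and equate their X1 entries.
No row becomes fully distinguished — the join is lossy.

No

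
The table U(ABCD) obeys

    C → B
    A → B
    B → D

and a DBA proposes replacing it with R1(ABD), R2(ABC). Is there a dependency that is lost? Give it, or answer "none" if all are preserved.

C → B lies within R2.
A → B lies within R1.
B → D lies within R1.
Every dependency is enforceable on the fragments, so the decomposition is dependency-preserving.

none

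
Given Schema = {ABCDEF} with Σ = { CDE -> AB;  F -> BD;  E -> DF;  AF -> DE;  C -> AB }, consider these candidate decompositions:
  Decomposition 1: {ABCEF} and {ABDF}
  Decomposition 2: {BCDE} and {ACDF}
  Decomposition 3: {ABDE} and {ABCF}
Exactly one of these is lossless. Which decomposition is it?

Decomposition 1: common = {ABF}, closure = {ABDEF} → lossless.
Decomposition 2: common = {CD}, closure = {ABCD} → lossy.
Decomposition 3: common = {AB}, closure = {AB} → lossy.

Decomposition 1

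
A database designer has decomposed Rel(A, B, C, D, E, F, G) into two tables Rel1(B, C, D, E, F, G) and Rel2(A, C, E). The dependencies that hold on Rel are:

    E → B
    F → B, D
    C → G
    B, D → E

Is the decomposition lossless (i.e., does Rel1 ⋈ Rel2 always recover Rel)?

No

Common attributes: Rel1 ∩ Rel2 = {C, E}.
Closure of {C, E}: E → B applies, adding B; C → G applies, adding G. So (C, E)⁺ = {B, C, E, G}.
The closure contains neither all of Rel1 = {B, C, D, E, F, G} nor all of Rel2 = {A, C, E}, so the common attributes are not a superkey of either fragment. The join is lossy.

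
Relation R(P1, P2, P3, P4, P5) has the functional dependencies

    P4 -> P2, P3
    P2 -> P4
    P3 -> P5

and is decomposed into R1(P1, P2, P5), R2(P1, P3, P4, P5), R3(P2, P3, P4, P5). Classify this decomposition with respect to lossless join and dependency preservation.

lossless and dependency-preserving

Lossless test (chase): Rows 2 and 3 agree on P4; apply P4→P2, P3 and equate their P2, P3 entries. Rows 1 and 2 agree on P2; apply P2→P4 and equate their P4 entries. Rows 1 and 2 agree on P4; apply P4→P2, P3 and equate their P2, P3 entries. Row 1 is now all distinguished symbols — the join is lossless.
Dependency preservation: every FD's attributes lie within a single fragment, so each can be enforced locally — preserved.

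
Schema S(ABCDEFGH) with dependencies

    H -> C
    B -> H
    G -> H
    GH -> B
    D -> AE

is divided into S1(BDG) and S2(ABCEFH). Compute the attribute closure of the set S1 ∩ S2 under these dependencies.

BCH

S1 ∩ S2 = {B}.
B → H applies, adding H
H → C applies, adding C
Closure: {BCH}.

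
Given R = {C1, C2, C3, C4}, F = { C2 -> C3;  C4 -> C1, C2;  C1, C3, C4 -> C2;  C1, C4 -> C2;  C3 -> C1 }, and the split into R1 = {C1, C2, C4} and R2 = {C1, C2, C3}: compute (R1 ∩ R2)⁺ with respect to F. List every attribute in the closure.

R1 ∩ R2 = {C1, C2}.
C2 → C3 applies, adding C3
Closure: {C1, C2, C3}.

C1, C2, C3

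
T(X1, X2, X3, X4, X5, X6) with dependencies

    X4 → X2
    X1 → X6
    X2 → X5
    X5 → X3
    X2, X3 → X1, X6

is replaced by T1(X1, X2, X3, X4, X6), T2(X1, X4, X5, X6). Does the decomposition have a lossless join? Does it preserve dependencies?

lossless but not dependency-preserving

Lossless test: (X1, X4, X6)⁺ = {X1, X2, X3, X4, X5, X6}, which contains all of one fragment — lossless.
Dependency preservation: the restricted closure of {X2} across the fragments never reaches {X5}, so X2 → X5 cannot be enforced without a join — not preserved.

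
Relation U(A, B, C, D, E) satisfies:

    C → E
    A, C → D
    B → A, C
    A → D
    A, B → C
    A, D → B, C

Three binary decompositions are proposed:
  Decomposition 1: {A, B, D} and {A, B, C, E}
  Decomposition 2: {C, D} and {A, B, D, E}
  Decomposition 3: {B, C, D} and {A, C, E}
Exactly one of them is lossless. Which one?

Decomposition 1

Decomposition 1: common = {A, B}, closure = {A, B, C, D, E} → lossless.
Decomposition 2: common = {D}, closure = {D} → lossy.
Decomposition 3: common = {C}, closure = {C, E} → lossy.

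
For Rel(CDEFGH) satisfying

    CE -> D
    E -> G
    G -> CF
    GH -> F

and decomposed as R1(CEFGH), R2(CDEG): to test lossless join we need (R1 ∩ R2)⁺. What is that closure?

R1 ∩ R2 = {CEG}.
CE → D applies, adding D
G → CF applies, adding F
Closure: {CDEFG}.

CDEFG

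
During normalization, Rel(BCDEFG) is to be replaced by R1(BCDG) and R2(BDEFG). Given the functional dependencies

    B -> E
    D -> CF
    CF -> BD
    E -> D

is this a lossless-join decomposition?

Yes

Common attributes: R1 ∩ R2 = {BDG}.
Closure of {BDG}: B → E applies, adding E; D → CF applies, adding CF. So (BDG)⁺ = {BCDEFG}.
This closure contains every attribute of R1, so R1 ∩ R2 → R1. The join is lossless.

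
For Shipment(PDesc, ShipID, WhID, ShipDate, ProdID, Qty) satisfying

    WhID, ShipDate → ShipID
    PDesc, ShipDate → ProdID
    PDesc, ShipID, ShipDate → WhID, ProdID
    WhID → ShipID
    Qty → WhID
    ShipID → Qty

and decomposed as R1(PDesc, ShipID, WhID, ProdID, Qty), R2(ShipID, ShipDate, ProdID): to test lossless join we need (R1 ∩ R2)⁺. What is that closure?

ShipID, WhID, ProdID, Qty

R1 ∩ R2 = {ShipID, ProdID}.
ShipID → Qty applies, adding Qty
Qty → WhID applies, adding WhID
Closure: {ShipID, WhID, ProdID, Qty}.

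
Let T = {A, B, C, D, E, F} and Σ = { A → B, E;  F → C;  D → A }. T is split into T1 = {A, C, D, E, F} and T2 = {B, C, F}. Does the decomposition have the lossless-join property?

Common attributes: T1 ∩ T2 = {C, F}.
No dependency enlarges {C, F}, so (C, F)⁺ = {C, F}.
The closure contains neither all of T1 = {A, C, D, E, F} nor all of T2 = {B, C, F}, so the common attributes are not a superkey of either fragment. The join is lossy.

No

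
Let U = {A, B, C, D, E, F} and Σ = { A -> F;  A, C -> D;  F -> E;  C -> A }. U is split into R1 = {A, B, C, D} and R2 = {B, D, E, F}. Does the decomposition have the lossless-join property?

Common attributes: R1 ∩ R2 = {B, D}.
No dependency enlarges {B, D}, so (B, D)⁺ = {B, D}.
The closure contains neither all of R1 = {A, B, C, D} nor all of R2 = {B, D, E, F}, so the common attributes are not a superkey of either fragment. The join is lossy.

No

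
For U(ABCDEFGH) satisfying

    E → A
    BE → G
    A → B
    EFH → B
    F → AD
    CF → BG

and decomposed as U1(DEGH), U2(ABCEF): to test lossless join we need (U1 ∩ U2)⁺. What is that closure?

U1 ∩ U2 = {E}.
E → A applies, adding A
A → B applies, adding B
BE → G applies, adding G
Closure: {ABEG}.

ABEG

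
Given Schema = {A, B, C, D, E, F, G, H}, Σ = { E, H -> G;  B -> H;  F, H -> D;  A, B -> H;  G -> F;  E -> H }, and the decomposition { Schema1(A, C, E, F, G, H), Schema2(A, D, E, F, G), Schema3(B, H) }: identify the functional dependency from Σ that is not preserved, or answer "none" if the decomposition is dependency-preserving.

F, H -> D

Check F, H → D: no single fragment contains all of {D, F, H}, and the restricted closure of {F, H} across the fragments never reaches {D}.
E, H → G is preserved.
B → H is preserved.
A, B → H is preserved.
G → F is preserved.
E → H is preserved.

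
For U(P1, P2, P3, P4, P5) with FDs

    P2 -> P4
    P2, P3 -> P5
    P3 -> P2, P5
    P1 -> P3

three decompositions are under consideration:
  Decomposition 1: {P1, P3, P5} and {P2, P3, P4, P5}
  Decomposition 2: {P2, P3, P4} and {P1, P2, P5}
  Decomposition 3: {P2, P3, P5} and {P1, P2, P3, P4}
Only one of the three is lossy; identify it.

Decomposition 1: common = {P3, P5}, closure = {P2, P3, P4, P5} → lossless.
Decomposition 2: common = {P2}, closure = {P2, P4} → lossy.
Decomposition 3: common = {P2, P3}, closure = {P2, P3, P4, P5} → lossless.

Decomposition 2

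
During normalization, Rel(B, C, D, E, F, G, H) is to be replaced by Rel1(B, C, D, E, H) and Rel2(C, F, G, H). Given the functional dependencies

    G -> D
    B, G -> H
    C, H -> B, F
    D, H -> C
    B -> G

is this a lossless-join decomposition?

Common attributes: Rel1 ∩ Rel2 = {C, H}.
Closure of {C, H}: C, H → B, F applies, adding B, F; B → G applies, adding G; G → D applies, adding D. So (C, H)⁺ = {B, C, D, F, G, H}.
This closure contains every attribute of Rel2, so Rel1 ∩ Rel2 → Rel2. The join is lossless.

Yes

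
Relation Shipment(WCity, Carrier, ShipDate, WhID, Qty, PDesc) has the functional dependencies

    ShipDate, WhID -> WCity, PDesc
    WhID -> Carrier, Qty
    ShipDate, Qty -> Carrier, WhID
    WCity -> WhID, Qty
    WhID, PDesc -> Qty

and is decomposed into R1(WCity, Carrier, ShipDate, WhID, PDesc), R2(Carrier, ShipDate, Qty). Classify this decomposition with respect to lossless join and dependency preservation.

Lossless test: (Carrier, ShipDate)⁺ = {Carrier, ShipDate}, which is a superkey of neither fragment — lossy.
Dependency preservation: the restricted closure of {WhID} across the fragments never reaches {Carrier, Qty}, so WhID → Carrier, Qty cannot be enforced without a join — not preserved.

lossy and not dependency-preserving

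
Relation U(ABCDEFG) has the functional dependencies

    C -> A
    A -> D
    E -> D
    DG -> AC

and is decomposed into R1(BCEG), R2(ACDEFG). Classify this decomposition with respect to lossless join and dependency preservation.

Lossless test: (CEG)⁺ = {ACDEG}, which is a superkey of neither fragment — lossy.
Dependency preservation: every FD's attributes lie within a single fragment, so each can be enforced locally — preserved.

lossy but dependency-preserving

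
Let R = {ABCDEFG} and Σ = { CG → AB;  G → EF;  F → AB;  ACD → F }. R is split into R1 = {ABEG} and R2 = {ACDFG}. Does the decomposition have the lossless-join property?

Yes

Common attributes: R1 ∩ R2 = {AG}.
Closure of {AG}: G → EF applies, adding EF; F → AB applies, adding B. So (AG)⁺ = {ABEFG}.
This closure contains every attribute of R1, so R1 ∩ R2 → R1. The join is lossless.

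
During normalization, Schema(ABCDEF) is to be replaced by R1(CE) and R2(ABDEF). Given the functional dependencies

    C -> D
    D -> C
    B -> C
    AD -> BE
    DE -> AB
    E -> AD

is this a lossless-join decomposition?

Common attributes: R1 ∩ R2 = {E}.
Closure of {E}: E → AD applies, adding AD; D → C applies, adding C; AD → BE applies, adding B. So (E)⁺ = {ABCDE}.
This closure contains every attribute of R1, so R1 ∩ R2 → R1. The join is lossless.

Yes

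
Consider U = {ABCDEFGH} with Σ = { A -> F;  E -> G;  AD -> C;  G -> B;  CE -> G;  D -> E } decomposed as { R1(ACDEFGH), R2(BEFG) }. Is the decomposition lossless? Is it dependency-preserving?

lossless and dependency-preserving

Lossless test: (EFG)⁺ = {BEFG}, which contains all of one fragment — lossless.
Dependency preservation: every FD's attributes lie within a single fragment, so each can be enforced locally — preserved.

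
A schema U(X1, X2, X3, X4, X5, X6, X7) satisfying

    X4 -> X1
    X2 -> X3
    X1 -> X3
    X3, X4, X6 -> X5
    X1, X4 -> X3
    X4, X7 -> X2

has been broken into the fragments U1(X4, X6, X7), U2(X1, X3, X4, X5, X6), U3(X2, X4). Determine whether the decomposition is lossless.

Chase test. Columns are X1, X2, X3, X4, X5, X6, X7; row i has aⱼ where attribute j ∈ Ui, else bᵢⱼ.
Initial tableau (one row per fragment):
  row 1: b11 b12 b13 a4 b15 a6 a7
  row 2: a1 b22 a3 a4 a5 a6 b27
  row 3: b31 a2 b33 a4 b35 b36 b37
Rows 1 and 2 agree on X4; apply X4→X1 and equate their X1 entries.
Rows 1 and 3 agree on X4; apply X4→X1 and equate their X1 entries.
Rows 1 and 2 agree on X1; apply X1→X3 and equate their X3 entries.
Rows 1 and 3 agree on X1; apply X1→X3 and equate their X3 entries.
Rows 1 and 2 agree on X3, X4, X6; apply X3, X4, X6→X5 and equate their X5 entries.
No row becomes fully distinguished — the join is lossy.

No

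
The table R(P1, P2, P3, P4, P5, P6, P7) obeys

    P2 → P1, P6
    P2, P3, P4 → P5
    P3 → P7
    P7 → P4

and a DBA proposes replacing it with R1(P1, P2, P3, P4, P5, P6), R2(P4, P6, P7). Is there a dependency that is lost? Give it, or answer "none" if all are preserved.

Check P3 → P7: no single fragment contains all of {P3, P7}, and the restricted closure of {P3} across the fragments never reaches {P7}.
P2 → P1, P6 is preserved.
P2, P3, P4 → P5 is preserved.
P7 → P4 is preserved.

P3 → P7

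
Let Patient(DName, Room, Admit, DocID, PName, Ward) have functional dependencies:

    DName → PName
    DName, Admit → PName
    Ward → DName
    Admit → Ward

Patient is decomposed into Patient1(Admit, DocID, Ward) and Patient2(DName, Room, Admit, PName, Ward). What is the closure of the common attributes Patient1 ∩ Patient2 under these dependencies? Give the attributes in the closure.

Patient1 ∩ Patient2 = {Admit, Ward}.
Ward → DName applies, adding DName
DName → PName applies, adding PName
Closure: {DName, Admit, PName, Ward}.

DName, Admit, PName, Ward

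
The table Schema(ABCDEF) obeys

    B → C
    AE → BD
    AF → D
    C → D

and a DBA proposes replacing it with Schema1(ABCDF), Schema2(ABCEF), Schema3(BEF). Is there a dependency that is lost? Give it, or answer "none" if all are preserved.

none

B → C lies within Schema1.
AE → BD: restricted closure across fragments reaches BD.
AF → D lies within Schema1.
C → D lies within Schema1.
Every dependency is enforceable on the fragments, so the decomposition is dependency-preserving.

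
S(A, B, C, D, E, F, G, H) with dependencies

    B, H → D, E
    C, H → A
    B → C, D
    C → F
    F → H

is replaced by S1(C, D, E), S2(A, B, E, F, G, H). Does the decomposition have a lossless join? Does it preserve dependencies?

lossy and not dependency-preserving

Lossless test: (E)⁺ = {E}, which is a superkey of neither fragment — lossy.
Dependency preservation: the restricted closure of {B, H} across the fragments never reaches {D, E}, so B, H → D, E cannot be enforced without a join — not preserved.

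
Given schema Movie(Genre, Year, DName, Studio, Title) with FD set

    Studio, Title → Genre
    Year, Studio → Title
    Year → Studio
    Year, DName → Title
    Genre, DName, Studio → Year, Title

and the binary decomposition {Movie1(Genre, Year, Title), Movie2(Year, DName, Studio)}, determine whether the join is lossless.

Yes

Common attributes: Movie1 ∩ Movie2 = {Year}.
Closure of {Year}: Year → Studio applies, adding Studio; Year, Studio → Title applies, adding Title; Studio, Title → Genre applies, adding Genre. So (Year)⁺ = {Genre, Year, Studio, Title}.
This closure contains every attribute of Movie1, so Movie1 ∩ Movie2 → Movie1. The join is lossless.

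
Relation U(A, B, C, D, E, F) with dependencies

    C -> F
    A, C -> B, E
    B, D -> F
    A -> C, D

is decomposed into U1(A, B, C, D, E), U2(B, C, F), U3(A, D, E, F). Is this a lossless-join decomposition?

Chase test. Columns are A, B, C, D, E, F; row i has aⱼ where attribute j ∈ Ui, else bᵢⱼ.
Initial tableau (one row per fragment):
  row 1: a1 a2 a3 a4 a5 b16
  row 2: b21 a2 a3 b24 b25 a6
  row 3: a1 b32 b33 a4 a5 a6
Rows 1 and 2 agree on C; apply C→F and equate their F entries.
Rows 1 and 3 agree on A; apply A→C, D and equate their C, D entries.
Rows 1 and 3 agree on A, C; apply A, C→B, E and equate their B, E entries.
Row 1 is now all distinguished symbols — the join is lossless.

Yes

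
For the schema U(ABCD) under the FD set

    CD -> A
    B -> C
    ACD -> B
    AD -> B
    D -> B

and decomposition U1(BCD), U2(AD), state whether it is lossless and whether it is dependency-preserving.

Lossless test: (D)⁺ = {ABCD}, which contains all of one fragment — lossless.
Dependency preservation: CD → A; ACD → B; AD → B are not contained in any single fragment, but the restricted closure of each left-hand side across the fragments still reaches the right-hand side; the remaining FDs each lie inside some fragment. All dependencies are preserved.

lossless and dependency-preserving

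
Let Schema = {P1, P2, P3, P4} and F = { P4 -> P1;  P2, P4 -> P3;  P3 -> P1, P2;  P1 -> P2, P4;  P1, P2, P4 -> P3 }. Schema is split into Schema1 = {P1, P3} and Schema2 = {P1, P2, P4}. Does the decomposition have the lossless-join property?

Common attributes: Schema1 ∩ Schema2 = {P1}.
Closure of {P1}: P1 → P2, P4 applies, adding P2, P4; P1, P2, P4 → P3 applies, adding P3. So (P1)⁺ = {P1, P2, P3, P4}.
This closure contains every attribute of Schema1, so Schema1 ∩ Schema2 → Schema1. The join is lossless.

Yes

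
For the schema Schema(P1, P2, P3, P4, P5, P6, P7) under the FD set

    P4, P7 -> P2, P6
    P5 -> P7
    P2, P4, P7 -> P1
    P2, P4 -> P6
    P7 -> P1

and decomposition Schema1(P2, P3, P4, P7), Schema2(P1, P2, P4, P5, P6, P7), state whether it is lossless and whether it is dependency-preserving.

Lossless test: (P2, P4, P7)⁺ = {P1, P2, P4, P6, P7}, which is a superkey of neither fragment — lossy.
Dependency preservation: every FD's attributes lie within a single fragment, so each can be enforced locally — preserved.

lossy but dependency-preserving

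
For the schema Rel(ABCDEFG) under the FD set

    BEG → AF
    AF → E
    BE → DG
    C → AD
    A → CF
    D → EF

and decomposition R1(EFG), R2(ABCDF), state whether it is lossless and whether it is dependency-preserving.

Lossless test: (F)⁺ = {F}, which is a superkey of neither fragment — lossy.
Dependency preservation: the restricted closure of {BEG} across the fragments never reaches {AF}, so BEG → AF cannot be enforced without a join — not preserved.

lossy and not dependency-preserving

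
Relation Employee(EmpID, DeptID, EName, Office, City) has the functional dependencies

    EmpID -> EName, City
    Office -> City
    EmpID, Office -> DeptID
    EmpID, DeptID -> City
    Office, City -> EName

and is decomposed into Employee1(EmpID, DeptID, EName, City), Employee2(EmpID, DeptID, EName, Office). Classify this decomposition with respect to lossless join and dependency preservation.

lossless but not dependency-preserving

Lossless test: (EmpID, DeptID, EName)⁺ = {EmpID, DeptID, EName, City}, which contains all of one fragment — lossless.
Dependency preservation: the restricted closure of {Office} across the fragments never reaches {City}, so Office → City cannot be enforced without a join — not preserved.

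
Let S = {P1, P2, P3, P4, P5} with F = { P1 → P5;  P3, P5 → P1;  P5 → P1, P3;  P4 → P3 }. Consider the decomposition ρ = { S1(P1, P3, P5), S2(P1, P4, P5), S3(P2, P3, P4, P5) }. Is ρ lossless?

Chase test. Columns are P1, P2, P3, P4, P5; row i has aⱼ where attribute j ∈ Si, else bᵢⱼ.
Initial tableau (one row per fragment):
  row 1: a1 b12 a3 b14 a5
  row 2: a1 b22 b23 a4 a5
  row 3: b31 a2 a3 a4 a5
Rows 1 and 3 agree on P3, P5; apply P3, P5→P1 and equate their P1 entries.
Rows 1 and 2 agree on P5; apply P5→P1, P3 and equate their P1, P3 entries.
Row 3 is now all distinguished symbols — the join is lossless.

Yes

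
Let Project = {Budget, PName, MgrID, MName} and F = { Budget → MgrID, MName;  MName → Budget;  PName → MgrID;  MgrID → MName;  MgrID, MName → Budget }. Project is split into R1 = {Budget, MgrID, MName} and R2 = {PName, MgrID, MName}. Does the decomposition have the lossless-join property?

Common attributes: R1 ∩ R2 = {MgrID, MName}.
Closure of {MgrID, MName}: MName → Budget applies, adding Budget. So (MgrID, MName)⁺ = {Budget, MgrID, MName}.
This closure contains every attribute of R1, so R1 ∩ R2 → R1. The join is lossless.

Yes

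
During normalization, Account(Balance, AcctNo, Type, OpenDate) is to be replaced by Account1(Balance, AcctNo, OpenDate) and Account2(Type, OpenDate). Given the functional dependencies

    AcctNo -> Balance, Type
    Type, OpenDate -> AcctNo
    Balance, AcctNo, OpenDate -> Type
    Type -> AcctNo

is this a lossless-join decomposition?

Common attributes: Account1 ∩ Account2 = {OpenDate}.
No dependency enlarges {OpenDate}, so (OpenDate)⁺ = {OpenDate}.
The closure contains neither all of Account1 = {Balance, AcctNo, OpenDate} nor all of Account2 = {Type, OpenDate}, so the common attributes are not a superkey of either fragment. The join is lossy.

No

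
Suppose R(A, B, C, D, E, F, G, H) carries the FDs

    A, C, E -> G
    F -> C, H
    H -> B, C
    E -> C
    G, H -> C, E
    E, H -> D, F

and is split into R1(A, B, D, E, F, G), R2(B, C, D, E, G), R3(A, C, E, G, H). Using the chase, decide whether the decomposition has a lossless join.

Chase test. Columns are A, B, C, D, E, F, G, H; row i has aⱼ where attribute j ∈ Ri, else bᵢⱼ.
Initial tableau (one row per fragment):
  row 1: a1 a2 b13 a4 a5 a6 a7 b18
  row 2: b21 a2 a3 a4 a5 b26 a7 b28
  row 3: a1 b32 a3 b34 a5 b36 a7 a8
Rows 1 and 2 agree on E; apply E→C and equate their C entries.
No row becomes fully distinguished — the join is lossy.

No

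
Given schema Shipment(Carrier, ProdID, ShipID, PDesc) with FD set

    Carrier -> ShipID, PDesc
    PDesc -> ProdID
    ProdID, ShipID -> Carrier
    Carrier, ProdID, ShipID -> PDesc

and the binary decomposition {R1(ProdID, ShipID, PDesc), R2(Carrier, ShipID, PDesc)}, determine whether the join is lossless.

Yes

Common attributes: R1 ∩ R2 = {ShipID, PDesc}.
Closure of {ShipID, PDesc}: PDesc → ProdID applies, adding ProdID; ProdID, ShipID → Carrier applies, adding Carrier. So (ShipID, PDesc)⁺ = {Carrier, ProdID, ShipID, PDesc}.
This closure contains every attribute of R1, so R1 ∩ R2 → R1. The join is lossless.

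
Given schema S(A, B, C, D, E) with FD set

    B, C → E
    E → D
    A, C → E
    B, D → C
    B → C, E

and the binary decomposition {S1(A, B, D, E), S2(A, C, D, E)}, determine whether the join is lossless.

Common attributes: S1 ∩ S2 = {A, D, E}.
No dependency enlarges {A, D, E}, so (A, D, E)⁺ = {A, D, E}.
The closure contains neither all of S1 = {A, B, D, E} nor all of S2 = {A, C, D, E}, so the common attributes are not a superkey of either fragment. The join is lossy.

No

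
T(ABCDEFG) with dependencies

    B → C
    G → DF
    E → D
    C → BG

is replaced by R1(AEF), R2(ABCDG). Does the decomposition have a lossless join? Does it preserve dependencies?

Lossless test: (A)⁺ = {A}, which is a superkey of neither fragment — lossy.
Dependency preservation: the restricted closure of {G} across the fragments never reaches {DF}, so G → DF cannot be enforced without a join — not preserved.

lossy and not dependency-preserving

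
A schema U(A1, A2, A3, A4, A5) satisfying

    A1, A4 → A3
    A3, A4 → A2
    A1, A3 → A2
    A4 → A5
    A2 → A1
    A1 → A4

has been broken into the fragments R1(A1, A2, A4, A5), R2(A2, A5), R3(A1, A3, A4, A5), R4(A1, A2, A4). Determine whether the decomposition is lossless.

Chase test. Columns are A1, A2, A3, A4, A5; row i has aⱼ where attribute j ∈ Ri, else bᵢⱼ.
Initial tableau (one row per fragment):
  row 1: a1 a2 b13 a4 a5
  row 2: b21 a2 b23 b24 a5
  row 3: a1 b32 a3 a4 a5
  row 4: a1 a2 b43 a4 b45
Rows 1 and 3 agree on A1, A4; apply A1, A4→A3 and equate their A3 entries.
Rows 1 and 4 agree on A1, A4; apply A1, A4→A3 and equate their A3 entries.
Rows 1 and 3 agree on A3, A4; apply A3, A4→A2 and equate their A2 entries.
Rows 1 and 4 agree on A4; apply A4→A5 and equate their A5 entries.
Rows 1 and 2 agree on A2; apply A2→A1 and equate their A1 entries.
Rows 1 and 2 agree on A1; apply A1→A4 and equate their A4 entries.
Rows 1 and 2 agree on A1, A4; apply A1, A4→A3 and equate their A3 entries.
Row 1 is now all distinguished symbols — the join is lossless.

Yes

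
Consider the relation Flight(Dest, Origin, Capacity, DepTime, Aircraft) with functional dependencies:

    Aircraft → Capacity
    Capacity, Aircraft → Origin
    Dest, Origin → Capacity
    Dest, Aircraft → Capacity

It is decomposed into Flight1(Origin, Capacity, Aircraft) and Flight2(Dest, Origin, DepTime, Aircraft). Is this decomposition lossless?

Common attributes: Flight1 ∩ Flight2 = {Origin, Aircraft}.
Closure of {Origin, Aircraft}: Aircraft → Capacity applies, adding Capacity. So (Origin, Aircraft)⁺ = {Origin, Capacity, Aircraft}.
This closure contains every attribute of Flight1, so Flight1 ∩ Flight2 → Flight1. The join is lossless.

Yes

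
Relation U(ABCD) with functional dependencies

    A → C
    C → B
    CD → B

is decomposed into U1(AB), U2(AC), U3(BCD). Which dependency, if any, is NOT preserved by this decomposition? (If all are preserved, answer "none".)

A → C lies within U2.
C → B lies within U3.
CD → B lies within U3.
Every dependency is enforceable on the fragments, so the decomposition is dependency-preserving.

none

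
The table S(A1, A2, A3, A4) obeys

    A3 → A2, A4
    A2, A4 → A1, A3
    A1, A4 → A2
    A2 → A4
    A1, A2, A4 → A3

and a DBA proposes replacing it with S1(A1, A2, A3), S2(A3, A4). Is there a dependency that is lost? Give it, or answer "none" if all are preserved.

A1, A4 → A2

Check A1, A4 → A2: no single fragment contains all of {A1, A2, A4}, and the restricted closure of {A1, A4} across the fragments never reaches {A2}.
A3 → A2, A4 is preserved.
A2, A4 → A1, A3 is preserved.
A2 → A4 is preserved.
A1, A2, A4 → A3 is preserved.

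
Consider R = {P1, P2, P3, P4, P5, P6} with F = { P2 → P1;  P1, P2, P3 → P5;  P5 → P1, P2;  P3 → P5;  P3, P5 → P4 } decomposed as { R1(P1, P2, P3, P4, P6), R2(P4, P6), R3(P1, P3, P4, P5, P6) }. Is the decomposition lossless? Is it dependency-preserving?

lossless but not dependency-preserving

Lossless test (chase): Rows 1 and 3 agree on P3; apply P3→P5 and equate their P5 entries. Rows 1 and 3 agree on P5; apply P5→P1, P2 and equate their P1, P2 entries. Row 1 is now all distinguished symbols — the join is lossless.
Dependency preservation: the restricted closure of {P5} across the fragments never reaches {P1, P2}, so P5 → P1, P2 cannot be enforced without a join — not preserved.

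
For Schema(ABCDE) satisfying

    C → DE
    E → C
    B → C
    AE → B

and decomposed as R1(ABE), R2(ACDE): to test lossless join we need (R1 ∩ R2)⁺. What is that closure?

ABCDE

R1 ∩ R2 = {AE}.
E → C applies, adding C
AE → B applies, adding B
C → DE applies, adding D
Closure: {ABCDE}.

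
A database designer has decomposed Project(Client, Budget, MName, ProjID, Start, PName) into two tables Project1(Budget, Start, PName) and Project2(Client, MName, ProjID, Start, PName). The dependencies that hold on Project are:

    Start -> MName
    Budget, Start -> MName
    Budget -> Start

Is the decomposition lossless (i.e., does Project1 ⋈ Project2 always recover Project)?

Common attributes: Project1 ∩ Project2 = {Start, PName}.
Closure of {Start, PName}: Start → MName applies, adding MName. So (Start, PName)⁺ = {MName, Start, PName}.
The closure contains neither all of Project1 = {Budget, Start, PName} nor all of Project2 = {Client, MName, ProjID, Start, PName}, so the common attributes are not a superkey of either fragment. The join is lossy.

No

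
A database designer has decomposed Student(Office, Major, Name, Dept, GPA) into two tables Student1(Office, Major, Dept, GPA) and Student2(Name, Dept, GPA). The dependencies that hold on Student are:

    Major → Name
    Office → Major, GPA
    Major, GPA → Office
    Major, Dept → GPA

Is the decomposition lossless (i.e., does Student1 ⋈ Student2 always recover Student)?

No

Common attributes: Student1 ∩ Student2 = {Dept, GPA}.
No dependency enlarges {Dept, GPA}, so (Dept, GPA)⁺ = {Dept, GPA}.
The closure contains neither all of Student1 = {Office, Major, Dept, GPA} nor all of Student2 = {Name, Dept, GPA}, so the common attributes are not a superkey of either fragment. The join is lossy.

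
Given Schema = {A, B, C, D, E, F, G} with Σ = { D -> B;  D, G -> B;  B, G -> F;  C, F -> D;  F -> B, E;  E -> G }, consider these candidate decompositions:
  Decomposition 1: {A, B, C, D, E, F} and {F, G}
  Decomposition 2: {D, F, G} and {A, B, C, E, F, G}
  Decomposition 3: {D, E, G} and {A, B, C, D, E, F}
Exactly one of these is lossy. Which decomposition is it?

Decomposition 2

Decomposition 1: common = {F}, closure = {B, E, F, G} → lossless.
Decomposition 2: common = {F, G}, closure = {B, E, F, G} → lossy.
Decomposition 3: common = {D, E}, closure = {B, D, E, F, G} → lossless.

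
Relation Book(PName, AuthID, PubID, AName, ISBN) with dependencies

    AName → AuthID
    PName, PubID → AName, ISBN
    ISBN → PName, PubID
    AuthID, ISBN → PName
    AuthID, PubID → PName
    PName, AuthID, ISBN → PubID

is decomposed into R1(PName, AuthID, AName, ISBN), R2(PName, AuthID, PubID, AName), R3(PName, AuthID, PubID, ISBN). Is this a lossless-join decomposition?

Yes

Chase test. Columns are PName, AuthID, PubID, AName, ISBN; row i has aⱼ where attribute j ∈ Ri, else bᵢⱼ.
Initial tableau (one row per fragment):
  row 1: a1 a2 b13 a4 a5
  row 2: a1 a2 a3 a4 b25
  row 3: a1 a2 a3 b34 a5
Rows 2 and 3 agree on PName, PubID; apply PName, PubID→AName, ISBN and equate their AName, ISBN entries.
Rows 1 and 2 agree on ISBN; apply ISBN→PName, PubID and equate their PName, PubID entries.
Row 1 is now all distinguished symbols — the join is lossless.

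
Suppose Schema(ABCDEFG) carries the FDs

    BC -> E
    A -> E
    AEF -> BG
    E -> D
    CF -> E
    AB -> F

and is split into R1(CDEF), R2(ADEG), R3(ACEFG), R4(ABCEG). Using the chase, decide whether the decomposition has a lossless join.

No

Chase test. Columns are ABCDEFG; row i has aⱼ where attribute j ∈ Ri, else bᵢⱼ.
Initial tableau (one row per fragment):
  row 1: b11 b12 a3 a4 a5 a6 b17
  row 2: a1 b22 b23 a4 a5 b26 a7
  row 3: a1 b32 a3 b34 a5 a6 a7
  row 4: a1 a2 a3 b44 a5 b46 a7
Rows 1 and 3 agree on E; apply E→D and equate their D entries.
Rows 1 and 4 agree on E; apply E→D and equate their D entries.
No row becomes fully distinguished — the join is lossy.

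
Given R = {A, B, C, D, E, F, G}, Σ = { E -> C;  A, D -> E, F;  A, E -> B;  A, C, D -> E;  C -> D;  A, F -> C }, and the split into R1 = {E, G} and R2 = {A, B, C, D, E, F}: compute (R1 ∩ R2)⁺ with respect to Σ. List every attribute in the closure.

C, D, E

R1 ∩ R2 = {E}.
E → C applies, adding C
C → D applies, adding D
Closure: {C, D, E}.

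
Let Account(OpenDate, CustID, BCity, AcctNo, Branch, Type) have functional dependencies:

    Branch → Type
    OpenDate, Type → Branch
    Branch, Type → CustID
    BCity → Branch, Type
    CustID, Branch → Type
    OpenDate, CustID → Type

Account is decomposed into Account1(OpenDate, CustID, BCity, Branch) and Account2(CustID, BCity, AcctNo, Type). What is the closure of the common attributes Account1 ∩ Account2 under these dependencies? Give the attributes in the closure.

Account1 ∩ Account2 = {CustID, BCity}.
BCity → Branch, Type applies, adding Branch, Type
Closure: {CustID, BCity, Branch, Type}.

CustID, BCity, Branch, Type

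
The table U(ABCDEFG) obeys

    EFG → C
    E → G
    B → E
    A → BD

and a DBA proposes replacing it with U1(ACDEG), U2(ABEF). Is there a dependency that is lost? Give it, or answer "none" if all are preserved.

EFG → C

Check EFG → C: no single fragment contains all of {CEFG}, and the restricted closure of {EFG} across the fragments never reaches {C}.
E → G is preserved.
B → E is preserved.
A → BD is preserved.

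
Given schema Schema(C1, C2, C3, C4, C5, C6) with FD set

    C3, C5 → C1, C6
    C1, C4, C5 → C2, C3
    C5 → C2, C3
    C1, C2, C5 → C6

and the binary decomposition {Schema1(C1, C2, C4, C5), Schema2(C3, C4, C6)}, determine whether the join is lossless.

No

Common attributes: Schema1 ∩ Schema2 = {C4}.
No dependency enlarges {C4}, so (C4)⁺ = {C4}.
The closure contains neither all of Schema1 = {C1, C2, C4, C5} nor all of Schema2 = {C3, C4, C6}, so the common attributes are not a superkey of either fragment. The join is lossy.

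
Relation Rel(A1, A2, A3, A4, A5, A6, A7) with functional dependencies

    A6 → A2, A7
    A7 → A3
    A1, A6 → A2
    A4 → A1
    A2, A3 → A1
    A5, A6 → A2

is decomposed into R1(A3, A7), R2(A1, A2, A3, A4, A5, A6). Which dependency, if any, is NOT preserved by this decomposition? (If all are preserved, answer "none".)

Check A6 → A2, A7: no single fragment contains all of {A2, A6, A7}, and the restricted closure of {A6} across the fragments never reaches {A2, A7}.
A7 → A3 is preserved.
A1, A6 → A2 is preserved.
A4 → A1 is preserved.
A2, A3 → A1 is preserved.
A5, A6 → A2 is preserved.

A6 → A2, A7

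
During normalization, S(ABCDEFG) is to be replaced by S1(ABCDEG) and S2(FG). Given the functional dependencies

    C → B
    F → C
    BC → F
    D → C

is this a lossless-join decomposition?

Common attributes: S1 ∩ S2 = {G}.
No dependency enlarges {G}, so (G)⁺ = {G}.
The closure contains neither all of S1 = {ABCDEG} nor all of S2 = {FG}, so the common attributes are not a superkey of either fragment. The join is lossy.

No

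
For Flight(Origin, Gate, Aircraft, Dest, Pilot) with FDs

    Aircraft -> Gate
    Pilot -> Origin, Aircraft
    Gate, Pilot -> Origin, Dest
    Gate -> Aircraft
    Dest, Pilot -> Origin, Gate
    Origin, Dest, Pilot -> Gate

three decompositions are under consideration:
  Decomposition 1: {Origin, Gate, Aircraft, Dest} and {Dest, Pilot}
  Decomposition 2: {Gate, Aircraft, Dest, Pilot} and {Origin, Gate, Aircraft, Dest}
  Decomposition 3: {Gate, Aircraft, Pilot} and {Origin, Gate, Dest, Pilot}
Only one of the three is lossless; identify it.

Decomposition 3

Decomposition 1: common = {Dest}, closure = {Dest} → lossy.
Decomposition 2: common = {Gate, Aircraft, Dest}, closure = {Gate, Aircraft, Dest} → lossy.
Decomposition 3: common = {Gate, Pilot}, closure = {Origin, Gate, Aircraft, Dest, Pilot} → lossless.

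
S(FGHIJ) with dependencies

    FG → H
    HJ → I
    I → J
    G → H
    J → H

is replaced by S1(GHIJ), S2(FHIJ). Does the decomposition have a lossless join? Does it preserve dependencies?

lossy but dependency-preserving

Lossless test: (HIJ)⁺ = {HIJ}, which is a superkey of neither fragment — lossy.
Dependency preservation: FG → H is not contained in any single fragment, but the restricted closure of its left-hand side across the fragments still reaches the right-hand side; the remaining FDs each lie inside some fragment. All dependencies are preserved.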